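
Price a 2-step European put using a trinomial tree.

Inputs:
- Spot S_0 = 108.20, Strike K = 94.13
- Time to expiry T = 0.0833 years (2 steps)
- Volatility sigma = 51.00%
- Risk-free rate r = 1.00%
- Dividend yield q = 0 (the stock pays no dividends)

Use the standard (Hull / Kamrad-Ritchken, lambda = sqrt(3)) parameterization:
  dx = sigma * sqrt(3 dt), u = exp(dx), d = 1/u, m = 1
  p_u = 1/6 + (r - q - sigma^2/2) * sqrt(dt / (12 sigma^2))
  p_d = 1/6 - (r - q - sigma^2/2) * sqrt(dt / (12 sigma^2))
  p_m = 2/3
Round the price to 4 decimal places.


Answer: Price = V(0,0) = 1.5173

Derivation:
dt = T/N = 0.041650; dx = sigma*sqrt(3*dt) = 0.180276
u = exp(dx) = 1.197548; d = 1/u = 0.835040
p_u = 0.152799, p_m = 0.666667, p_d = 0.180535
Discount per step: exp(-r*dt) = 0.999584
Stock lattice S(k, j) with j the centered position index:
  k=0: S(0,+0) = 108.2000
  k=1: S(1,-1) = 90.3513; S(1,+0) = 108.2000; S(1,+1) = 129.5747
  k=2: S(2,-2) = 75.4469; S(2,-1) = 90.3513; S(2,+0) = 108.2000; S(2,+1) = 129.5747; S(2,+2) = 155.1719
Terminal payoffs V(N, j) = max(K - S_T, 0):
  V(2,-2) = 18.683104; V(2,-1) = 3.778718; V(2,+0) = 0.000000; V(2,+1) = 0.000000; V(2,+2) = 0.000000
Backward induction: V(k, j) = exp(-r*dt) * [p_u * V(k+1, j+1) + p_m * V(k+1, j) + p_d * V(k+1, j-1)]
  V(1,-1) = exp(-r*dt) * [p_u*0.000000 + p_m*3.778718 + p_d*18.683104] = 5.889637
  V(1,+0) = exp(-r*dt) * [p_u*0.000000 + p_m*0.000000 + p_d*3.778718] = 0.681905
  V(1,+1) = exp(-r*dt) * [p_u*0.000000 + p_m*0.000000 + p_d*0.000000] = 0.000000
  V(0,+0) = exp(-r*dt) * [p_u*0.000000 + p_m*0.681905 + p_d*5.889637] = 1.517254


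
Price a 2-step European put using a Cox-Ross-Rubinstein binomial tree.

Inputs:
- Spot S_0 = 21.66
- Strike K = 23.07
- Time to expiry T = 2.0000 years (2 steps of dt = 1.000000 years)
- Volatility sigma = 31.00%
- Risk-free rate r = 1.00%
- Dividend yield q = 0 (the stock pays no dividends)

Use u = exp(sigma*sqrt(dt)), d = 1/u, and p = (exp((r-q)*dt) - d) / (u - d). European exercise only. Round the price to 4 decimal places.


Answer: Price = V(0,0) = 4.2023

Derivation:
dt = T/N = 1.000000
u = exp(sigma*sqrt(dt)) = 1.363425; d = 1/u = 0.733447
p = (exp((r-q)*dt) - d) / (u - d) = 0.439068
Discount per step: exp(-r*dt) = 0.990050
Stock lattice S(k, i) with i counting down-moves:
  k=0: S(0,0) = 21.6600
  k=1: S(1,0) = 29.5318; S(1,1) = 15.8865
  k=2: S(2,0) = 40.2644; S(2,1) = 21.6600; S(2,2) = 11.6519
Terminal payoffs V(N, i) = max(K - S_T, 0):
  V(2,0) = 0.000000; V(2,1) = 1.410000; V(2,2) = 11.418123
Backward induction: V(k, i) = exp(-r*dt) * [p * V(k+1, i) + (1-p) * V(k+1, i+1)].
  V(1,0) = exp(-r*dt) * [p*0.000000 + (1-p)*1.410000] = 0.783044
  V(1,1) = exp(-r*dt) * [p*1.410000 + (1-p)*11.418123] = 6.953989
  V(0,0) = exp(-r*dt) * [p*0.783044 + (1-p)*6.953989] = 4.202291


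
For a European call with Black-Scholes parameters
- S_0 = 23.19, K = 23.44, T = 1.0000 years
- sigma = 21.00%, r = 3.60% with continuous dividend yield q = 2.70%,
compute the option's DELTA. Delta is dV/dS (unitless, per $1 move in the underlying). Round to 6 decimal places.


d1 = 0.0967961265; d2 = -0.1132038735
phi(d1) = 0.3970777085; exp(-qT) = 0.9733612415; exp(-rT) = 0.9646402935
N(d1) = 0.5385558499
Delta = exp(-qT) * N(d1) = 0.9733612415 * 0.5385558499 = 0.524209

Answer: Delta = 0.524209


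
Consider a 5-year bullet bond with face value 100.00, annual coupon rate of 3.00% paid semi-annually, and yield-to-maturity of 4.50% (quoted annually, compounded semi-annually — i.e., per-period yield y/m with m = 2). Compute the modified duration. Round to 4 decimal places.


Answer: Modified duration = 4.5637

Derivation:
Coupon per period c = face * coupon_rate / m = 1.500000
Periods per year m = 2; per-period yield y/m = 0.022500
Number of cashflows N = 10
Cashflows (t years, CF_t, discount factor 1/(1+y/m)^(m*t), PV):
  t = 0.5000: CF_t = 1.500000, DF = 0.977995, PV = 1.466993
  t = 1.0000: CF_t = 1.500000, DF = 0.956474, PV = 1.434712
  t = 1.5000: CF_t = 1.500000, DF = 0.935427, PV = 1.403141
  t = 2.0000: CF_t = 1.500000, DF = 0.914843, PV = 1.372265
  t = 2.5000: CF_t = 1.500000, DF = 0.894712, PV = 1.342068
  t = 3.0000: CF_t = 1.500000, DF = 0.875024, PV = 1.312536
  t = 3.5000: CF_t = 1.500000, DF = 0.855769, PV = 1.283654
  t = 4.0000: CF_t = 1.500000, DF = 0.836938, PV = 1.255408
  t = 4.5000: CF_t = 1.500000, DF = 0.818522, PV = 1.227782
  t = 5.0000: CF_t = 101.500000, DF = 0.800510, PV = 81.251778
Price P = sum_t PV_t = 93.350338
First compute Macaulay numerator sum_t t * PV_t:
  t * PV_t at t = 0.5000: 0.733496
  t * PV_t at t = 1.0000: 1.434712
  t * PV_t at t = 1.5000: 2.104711
  t * PV_t at t = 2.0000: 2.744530
  t * PV_t at t = 2.5000: 3.355171
  t * PV_t at t = 3.0000: 3.937609
  t * PV_t at t = 3.5000: 4.492790
  t * PV_t at t = 4.0000: 5.021630
  t * PV_t at t = 4.5000: 5.525021
  t * PV_t at t = 5.0000: 406.258892
Macaulay duration D = 435.608563 / 93.350338 = 4.666384
Modified duration = D / (1 + y/m) = 4.666384 / (1 + 0.022500) = 4.563701


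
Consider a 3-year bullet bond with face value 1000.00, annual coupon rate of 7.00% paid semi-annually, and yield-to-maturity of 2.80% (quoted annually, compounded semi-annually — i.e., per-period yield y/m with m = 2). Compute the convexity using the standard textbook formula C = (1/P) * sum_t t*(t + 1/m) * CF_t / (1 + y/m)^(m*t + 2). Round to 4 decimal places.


Answer: Convexity = 9.1845

Derivation:
Coupon per period c = face * coupon_rate / m = 35.000000
Periods per year m = 2; per-period yield y/m = 0.014000
Number of cashflows N = 6
Cashflows (t years, CF_t, discount factor 1/(1+y/m)^(m*t), PV):
  t = 0.5000: CF_t = 35.000000, DF = 0.986193, PV = 34.516765
  t = 1.0000: CF_t = 35.000000, DF = 0.972577, PV = 34.040202
  t = 1.5000: CF_t = 35.000000, DF = 0.959149, PV = 33.570219
  t = 2.0000: CF_t = 35.000000, DF = 0.945906, PV = 33.106725
  t = 2.5000: CF_t = 35.000000, DF = 0.932847, PV = 32.649630
  t = 3.0000: CF_t = 1035.000000, DF = 0.919967, PV = 952.165891
Price P = sum_t PV_t = 1120.049434
Convexity numerator sum_t t*(t + 1/m) * CF_t / (1+y/m)^(m*t + 2):
  t = 0.5000: term = 16.785110
  t = 1.0000: term = 49.660088
  t = 1.5000: term = 97.948891
  t = 2.0000: term = 160.994233
  t = 2.5000: term = 238.157149
  t = 3.0000: term = 9723.575907
Convexity = (1/P) * sum = 10287.121378 / 1120.049434 = 9.184524


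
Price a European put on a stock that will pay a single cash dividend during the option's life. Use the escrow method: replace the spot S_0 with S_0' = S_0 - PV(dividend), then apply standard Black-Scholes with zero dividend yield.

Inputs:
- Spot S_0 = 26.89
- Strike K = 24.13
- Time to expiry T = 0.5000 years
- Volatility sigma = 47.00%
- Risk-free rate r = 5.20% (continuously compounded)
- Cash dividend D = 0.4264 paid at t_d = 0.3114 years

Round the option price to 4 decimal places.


Answer: Price = 2.0238

Derivation:
PV(D) = D * exp(-r * t_d) = 0.4264 * 0.98393760 = 0.41955099
S_0' = S_0 - PV(D) = 26.8900 - 0.41955099 = 26.47044901
d1 = (ln(S_0'/K) + (r + sigma^2/2)*T) / (sigma*sqrt(T)) = 0.52295240
d2 = d1 - sigma*sqrt(T) = 0.19061222
exp(-rT) = 0.97433509
N(-d1) = 0.30050369; N(-d2) = 0.42441471
P = K * exp(-rT) * N(-d2) - S_0' * N(-d1) = 24.1300 * 0.97433509 * 0.42441471 - 26.47044901 * 0.30050369 = 2.0238


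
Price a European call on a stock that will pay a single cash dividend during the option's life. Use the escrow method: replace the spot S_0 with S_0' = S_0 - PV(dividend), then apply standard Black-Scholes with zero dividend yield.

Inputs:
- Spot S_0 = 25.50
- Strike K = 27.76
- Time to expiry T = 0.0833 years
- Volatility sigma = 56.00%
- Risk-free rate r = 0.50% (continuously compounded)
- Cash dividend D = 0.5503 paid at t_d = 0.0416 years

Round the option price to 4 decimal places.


PV(D) = D * exp(-r * t_d) = 0.5503 * 0.99979202 = 0.55018555
S_0' = S_0 - PV(D) = 25.5000 - 0.55018555 = 24.94981445
d1 = (ln(S_0'/K) + (r + sigma^2/2)*T) / (sigma*sqrt(T)) = -0.57696138
d2 = d1 - sigma*sqrt(T) = -0.73858712
exp(-rT) = 0.99958359
N(d1) = 0.28198277; N(d2) = 0.23007887
C = S_0' * N(d1) - K * exp(-rT) * N(d2) = 24.94981445 * 0.28198277 - 27.7600 * 0.99958359 * 0.23007887 = 0.6511

Answer: Price = 0.6511


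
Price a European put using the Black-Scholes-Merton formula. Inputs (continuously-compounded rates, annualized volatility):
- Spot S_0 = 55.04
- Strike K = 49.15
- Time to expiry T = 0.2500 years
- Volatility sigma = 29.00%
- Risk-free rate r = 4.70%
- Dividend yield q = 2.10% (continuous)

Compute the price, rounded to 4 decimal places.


Answer: Price = 0.8580

Derivation:
d1 = (ln(S/K) + (r - q + 0.5*sigma^2) * T) / (sigma * sqrt(T)) = 0.89790239
d2 = d1 - sigma * sqrt(T) = 0.75290239
exp(-rT) = 0.98831876; exp(-qT) = 0.99476376
P = K * exp(-rT) * N(-d2) - S_0 * exp(-qT) * N(-d1)
N(-d1) = 0.18461879; N(-d2) = 0.22575428
P = 49.1500 * 0.98831876 * 0.22575428 - 55.0400 * 0.99476376 * 0.18461879 = 0.8580


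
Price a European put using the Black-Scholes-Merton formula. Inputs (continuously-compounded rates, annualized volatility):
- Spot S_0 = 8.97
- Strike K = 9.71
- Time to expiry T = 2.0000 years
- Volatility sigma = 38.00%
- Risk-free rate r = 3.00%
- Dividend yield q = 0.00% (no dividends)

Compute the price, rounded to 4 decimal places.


Answer: Price = 2.0072

Derivation:
d1 = (ln(S/K) + (r - q + 0.5*sigma^2) * T) / (sigma * sqrt(T)) = 0.23284169
d2 = d1 - sigma * sqrt(T) = -0.30455946
exp(-rT) = 0.94176453; exp(-qT) = 1.00000000
P = K * exp(-rT) * N(-d2) - S_0 * exp(-qT) * N(-d1)
N(-d1) = 0.40794217; N(-d2) = 0.61964915
P = 9.7100 * 0.94176453 * 0.61964915 - 8.9700 * 1.00000000 * 0.40794217 = 2.0072


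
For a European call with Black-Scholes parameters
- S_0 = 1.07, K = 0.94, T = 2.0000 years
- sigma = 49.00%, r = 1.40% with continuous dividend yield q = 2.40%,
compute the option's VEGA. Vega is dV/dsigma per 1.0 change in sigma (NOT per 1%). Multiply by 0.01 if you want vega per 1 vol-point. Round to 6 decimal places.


d1 = 0.5045481821; d2 = -0.1884164634
phi(d1) = 0.3512619747; exp(-qT) = 0.9531337871; exp(-rT) = 0.9723883668
Vega = S * exp(-qT) * phi(d1) * sqrt(T) = 1.0700 * 0.9531337871 * 0.3512619747 * 1.4142135624 = 0.506622

Answer: Vega = 0.506622


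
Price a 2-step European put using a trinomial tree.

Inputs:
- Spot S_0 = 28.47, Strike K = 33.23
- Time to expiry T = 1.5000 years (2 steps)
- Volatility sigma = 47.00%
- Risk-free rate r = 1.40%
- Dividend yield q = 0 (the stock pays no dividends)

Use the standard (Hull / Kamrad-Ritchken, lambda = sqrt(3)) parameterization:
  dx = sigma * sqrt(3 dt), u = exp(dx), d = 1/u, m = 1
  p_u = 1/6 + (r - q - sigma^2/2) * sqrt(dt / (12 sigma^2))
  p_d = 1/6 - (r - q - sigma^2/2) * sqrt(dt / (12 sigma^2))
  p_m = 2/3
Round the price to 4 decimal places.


Answer: Price = V(0,0) = 8.9821

Derivation:
dt = T/N = 0.750000; dx = sigma*sqrt(3*dt) = 0.705000
u = exp(dx) = 2.023847; d = 1/u = 0.494109
p_u = 0.115363, p_m = 0.666667, p_d = 0.217970
Discount per step: exp(-r*dt) = 0.989555
Stock lattice S(k, j) with j the centered position index:
  k=0: S(0,+0) = 28.4700
  k=1: S(1,-1) = 14.0673; S(1,+0) = 28.4700; S(1,+1) = 57.6189
  k=2: S(2,-2) = 6.9508; S(2,-1) = 14.0673; S(2,+0) = 28.4700; S(2,+1) = 57.6189; S(2,+2) = 116.6119
Terminal payoffs V(N, j) = max(K - S_T, 0):
  V(2,-2) = 26.279241; V(2,-1) = 19.162729; V(2,+0) = 4.760000; V(2,+1) = 0.000000; V(2,+2) = 0.000000
Backward induction: V(k, j) = exp(-r*dt) * [p_u * V(k+1, j+1) + p_m * V(k+1, j) + p_d * V(k+1, j-1)]
  V(1,-1) = exp(-r*dt) * [p_u*4.760000 + p_m*19.162729 + p_d*26.279241] = 18.853362
  V(1,+0) = exp(-r*dt) * [p_u*0.000000 + p_m*4.760000 + p_d*19.162729] = 7.273457
  V(1,+1) = exp(-r*dt) * [p_u*0.000000 + p_m*0.000000 + p_d*4.760000] = 1.026699
  V(0,+0) = exp(-r*dt) * [p_u*1.026699 + p_m*7.273457 + p_d*18.853362] = 8.982071


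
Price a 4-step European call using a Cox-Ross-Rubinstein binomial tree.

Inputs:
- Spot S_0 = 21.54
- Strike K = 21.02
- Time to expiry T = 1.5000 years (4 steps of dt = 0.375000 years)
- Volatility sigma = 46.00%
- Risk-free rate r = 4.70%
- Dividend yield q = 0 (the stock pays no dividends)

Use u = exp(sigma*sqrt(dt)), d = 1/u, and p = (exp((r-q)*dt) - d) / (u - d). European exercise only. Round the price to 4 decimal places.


dt = T/N = 0.375000
u = exp(sigma*sqrt(dt)) = 1.325370; d = 1/u = 0.754507
p = (exp((r-q)*dt) - d) / (u - d) = 0.461187
Discount per step: exp(-r*dt) = 0.982529
Stock lattice S(k, i) with i counting down-moves:
  k=0: S(0,0) = 21.5400
  k=1: S(1,0) = 28.5485; S(1,1) = 16.2521
  k=2: S(2,0) = 37.8373; S(2,1) = 21.5400; S(2,2) = 12.2623
  k=3: S(3,0) = 50.1484; S(3,1) = 28.5485; S(3,2) = 16.2521; S(3,3) = 9.2520
  k=4: S(4,0) = 66.4651; S(4,1) = 37.8373; S(4,2) = 21.5400; S(4,3) = 12.2623; S(4,4) = 6.9807
Terminal payoffs V(N, i) = max(S_T - K, 0):
  V(4,0) = 45.445097; V(4,1) = 16.817259; V(4,2) = 0.520000; V(4,3) = 0.000000; V(4,4) = 0.000000
Backward induction: V(k, i) = exp(-r*dt) * [p * V(k+1, i) + (1-p) * V(k+1, i+1)].
  V(3,0) = exp(-r*dt) * [p*45.445097 + (1-p)*16.817259] = 29.495583
  V(3,1) = exp(-r*dt) * [p*16.817259 + (1-p)*0.520000] = 7.895692
  V(3,2) = exp(-r*dt) * [p*0.520000 + (1-p)*0.000000] = 0.235628
  V(3,3) = exp(-r*dt) * [p*0.000000 + (1-p)*0.000000] = 0.000000
  V(2,0) = exp(-r*dt) * [p*29.495583 + (1-p)*7.895692] = 17.545307
  V(2,1) = exp(-r*dt) * [p*7.895692 + (1-p)*0.235628] = 3.702516
  V(2,2) = exp(-r*dt) * [p*0.235628 + (1-p)*0.000000] = 0.106770
  V(1,0) = exp(-r*dt) * [p*17.545307 + (1-p)*3.702516] = 9.910414
  V(1,1) = exp(-r*dt) * [p*3.702516 + (1-p)*0.106770] = 1.734245
  V(0,0) = exp(-r*dt) * [p*9.910414 + (1-p)*1.734245] = 5.408814

Answer: Price = V(0,0) = 5.4088


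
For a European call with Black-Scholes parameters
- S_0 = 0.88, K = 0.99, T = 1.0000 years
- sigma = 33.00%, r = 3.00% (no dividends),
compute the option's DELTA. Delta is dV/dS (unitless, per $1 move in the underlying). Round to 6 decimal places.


Answer: Delta = 0.459772

Derivation:
d1 = -0.1010091990; d2 = -0.4310091990
phi(d1) = 0.3969122870; exp(-qT) = 1.0000000000; exp(-rT) = 0.9704455335
N(d1) = 0.4597715789
Delta = exp(-qT) * N(d1) = 1.0000000000 * 0.4597715789 = 0.459772


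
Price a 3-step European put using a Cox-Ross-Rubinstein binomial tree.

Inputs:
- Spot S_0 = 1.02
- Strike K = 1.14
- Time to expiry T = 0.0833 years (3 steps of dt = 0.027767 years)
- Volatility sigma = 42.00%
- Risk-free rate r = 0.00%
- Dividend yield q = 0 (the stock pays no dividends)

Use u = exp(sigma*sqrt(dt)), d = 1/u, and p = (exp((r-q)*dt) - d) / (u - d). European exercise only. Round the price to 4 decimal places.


dt = T/N = 0.027767
u = exp(sigma*sqrt(dt)) = 1.072493; d = 1/u = 0.932407
p = (exp((r-q)*dt) - d) / (u - d) = 0.482511
Discount per step: exp(-r*dt) = 1.000000
Stock lattice S(k, i) with i counting down-moves:
  k=0: S(0,0) = 1.0200
  k=1: S(1,0) = 1.0939; S(1,1) = 0.9511
  k=2: S(2,0) = 1.1732; S(2,1) = 1.0200; S(2,2) = 0.8868
  k=3: S(3,0) = 1.2583; S(3,1) = 1.0939; S(3,2) = 0.9511; S(3,3) = 0.8268
Terminal payoffs V(N, i) = max(K - S_T, 0):
  V(3,0) = 0.000000; V(3,1) = 0.046057; V(3,2) = 0.188945; V(3,3) = 0.313169
Backward induction: V(k, i) = exp(-r*dt) * [p * V(k+1, i) + (1-p) * V(k+1, i+1)].
  V(2,0) = exp(-r*dt) * [p*0.000000 + (1-p)*0.046057] = 0.023834
  V(2,1) = exp(-r*dt) * [p*0.046057 + (1-p)*0.188945] = 0.120000
  V(2,2) = exp(-r*dt) * [p*0.188945 + (1-p)*0.313169] = 0.253230
  V(1,0) = exp(-r*dt) * [p*0.023834 + (1-p)*0.120000] = 0.073599
  V(1,1) = exp(-r*dt) * [p*0.120000 + (1-p)*0.253230] = 0.188945
  V(0,0) = exp(-r*dt) * [p*0.073599 + (1-p)*0.188945] = 0.133289

Answer: Price = V(0,0) = 0.1333


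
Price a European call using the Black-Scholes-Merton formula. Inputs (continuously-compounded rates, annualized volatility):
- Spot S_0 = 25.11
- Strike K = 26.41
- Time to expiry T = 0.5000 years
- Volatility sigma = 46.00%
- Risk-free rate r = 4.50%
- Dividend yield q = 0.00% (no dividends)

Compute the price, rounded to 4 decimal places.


Answer: Price = 2.9459

Derivation:
d1 = (ln(S/K) + (r - q + 0.5*sigma^2) * T) / (sigma * sqrt(T)) = 0.07662408
d2 = d1 - sigma * sqrt(T) = -0.24864504
exp(-rT) = 0.97775124; exp(-qT) = 1.00000000
C = S_0 * exp(-qT) * N(d1) - K * exp(-rT) * N(d2)
N(d1) = 0.53053870; N(d2) = 0.40181768
C = 25.1100 * 1.00000000 * 0.53053870 - 26.4100 * 0.97775124 * 0.40181768 = 2.9459


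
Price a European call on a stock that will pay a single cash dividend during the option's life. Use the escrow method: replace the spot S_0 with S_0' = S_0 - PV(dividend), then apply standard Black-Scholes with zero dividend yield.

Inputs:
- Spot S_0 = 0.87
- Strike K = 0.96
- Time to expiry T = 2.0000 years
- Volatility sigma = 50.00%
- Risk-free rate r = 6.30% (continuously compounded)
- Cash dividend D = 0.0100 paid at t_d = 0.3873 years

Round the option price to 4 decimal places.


Answer: Price = 0.2428

Derivation:
PV(D) = D * exp(-r * t_d) = 0.0100 * 0.97589537 = 0.00975895
S_0' = S_0 - PV(D) = 0.8700 - 0.00975895 = 0.86024105
d1 = (ln(S_0'/K) + (r + sigma^2/2)*T) / (sigma*sqrt(T)) = 0.37657587
d2 = d1 - sigma*sqrt(T) = -0.33053091
exp(-rT) = 0.88161485
N(d1) = 0.64675559; N(d2) = 0.37049942
C = S_0' * N(d1) - K * exp(-rT) * N(d2) = 0.86024105 * 0.64675559 - 0.9600 * 0.88161485 * 0.37049942 = 0.2428


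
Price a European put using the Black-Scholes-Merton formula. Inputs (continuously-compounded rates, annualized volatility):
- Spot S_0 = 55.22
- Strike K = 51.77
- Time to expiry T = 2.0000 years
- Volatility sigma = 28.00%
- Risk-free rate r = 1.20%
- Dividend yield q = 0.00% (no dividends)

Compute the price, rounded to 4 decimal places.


d1 = (ln(S/K) + (r - q + 0.5*sigma^2) * T) / (sigma * sqrt(T)) = 0.42152245
d2 = d1 - sigma * sqrt(T) = 0.02554266
exp(-rT) = 0.97628571; exp(-qT) = 1.00000000
P = K * exp(-rT) * N(-d2) - S_0 * exp(-qT) * N(-d1)
N(-d1) = 0.33668681; N(-d2) = 0.48981106
P = 51.7700 * 0.97628571 * 0.48981106 - 55.2200 * 1.00000000 * 0.33668681 = 6.1643

Answer: Price = 6.1643


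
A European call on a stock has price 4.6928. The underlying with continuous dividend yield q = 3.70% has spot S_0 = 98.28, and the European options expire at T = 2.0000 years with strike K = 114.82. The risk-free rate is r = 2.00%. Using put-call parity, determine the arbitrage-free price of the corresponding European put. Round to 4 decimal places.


Answer: Put price = 23.7408

Derivation:
Put-call parity: C - P = S_0 * exp(-qT) - K * exp(-rT).
S_0 * exp(-qT) = 98.2800 * 0.92867169 = 91.26985407
K * exp(-rT) = 114.8200 * 0.96078944 = 110.31784340
P = C - S*exp(-qT) + K*exp(-rT)
P = 4.6928 - 91.26985407 + 110.31784340 = 23.7408


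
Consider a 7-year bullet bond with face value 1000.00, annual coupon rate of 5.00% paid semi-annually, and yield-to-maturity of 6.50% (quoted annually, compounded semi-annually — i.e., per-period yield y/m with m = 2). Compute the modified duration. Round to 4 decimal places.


Answer: Modified duration = 5.7503

Derivation:
Coupon per period c = face * coupon_rate / m = 25.000000
Periods per year m = 2; per-period yield y/m = 0.032500
Number of cashflows N = 14
Cashflows (t years, CF_t, discount factor 1/(1+y/m)^(m*t), PV):
  t = 0.5000: CF_t = 25.000000, DF = 0.968523, PV = 24.213075
  t = 1.0000: CF_t = 25.000000, DF = 0.938037, PV = 23.450920
  t = 1.5000: CF_t = 25.000000, DF = 0.908510, PV = 22.712756
  t = 2.0000: CF_t = 25.000000, DF = 0.879913, PV = 21.997826
  t = 2.5000: CF_t = 25.000000, DF = 0.852216, PV = 21.305401
  t = 3.0000: CF_t = 25.000000, DF = 0.825391, PV = 20.634771
  t = 3.5000: CF_t = 25.000000, DF = 0.799410, PV = 19.985250
  t = 4.0000: CF_t = 25.000000, DF = 0.774247, PV = 19.356174
  t = 4.5000: CF_t = 25.000000, DF = 0.749876, PV = 18.746900
  t = 5.0000: CF_t = 25.000000, DF = 0.726272, PV = 18.156804
  t = 5.5000: CF_t = 25.000000, DF = 0.703411, PV = 17.585282
  t = 6.0000: CF_t = 25.000000, DF = 0.681270, PV = 17.031750
  t = 6.5000: CF_t = 25.000000, DF = 0.659826, PV = 16.495642
  t = 7.0000: CF_t = 1025.000000, DF = 0.639056, PV = 655.032760
Price P = sum_t PV_t = 916.705312
First compute Macaulay numerator sum_t t * PV_t:
  t * PV_t at t = 0.5000: 12.106538
  t * PV_t at t = 1.0000: 23.450920
  t * PV_t at t = 1.5000: 34.069133
  t * PV_t at t = 2.0000: 43.995652
  t * PV_t at t = 2.5000: 53.263502
  t * PV_t at t = 3.0000: 61.904312
  t * PV_t at t = 3.5000: 69.948375
  t * PV_t at t = 4.0000: 77.424698
  t * PV_t at t = 4.5000: 84.361051
  t * PV_t at t = 5.0000: 90.784020
  t * PV_t at t = 5.5000: 96.719053
  t * PV_t at t = 6.0000: 102.190503
  t * PV_t at t = 6.5000: 107.221673
  t * PV_t at t = 7.0000: 4585.229320
Macaulay duration D = 5442.668749 / 916.705312 = 5.937207
Modified duration = D / (1 + y/m) = 5.937207 / (1 + 0.032500) = 5.750321


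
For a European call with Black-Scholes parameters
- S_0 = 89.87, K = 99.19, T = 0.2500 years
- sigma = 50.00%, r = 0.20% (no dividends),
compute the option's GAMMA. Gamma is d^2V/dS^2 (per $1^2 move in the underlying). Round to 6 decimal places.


Answer: Gamma = 0.017131

Derivation:
d1 = -0.2676920844; d2 = -0.5176920844
phi(d1) = 0.3849014085; exp(-qT) = 1.0000000000; exp(-rT) = 0.9995001250
Gamma = exp(-qT) * phi(d1) / (S * sigma * sqrt(T)) = 1.0000000000 * 0.3849014085 / (89.8700 * 0.5000 * 0.5000000000) = 0.017131


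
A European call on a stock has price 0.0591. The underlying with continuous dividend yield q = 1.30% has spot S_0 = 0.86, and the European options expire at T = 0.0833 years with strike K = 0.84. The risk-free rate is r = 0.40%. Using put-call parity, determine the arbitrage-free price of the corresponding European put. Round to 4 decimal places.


Put-call parity: C - P = S_0 * exp(-qT) - K * exp(-rT).
S_0 * exp(-qT) = 0.8600 * 0.99891769 = 0.85906921
K * exp(-rT) = 0.8400 * 0.99966686 = 0.83972016
P = C - S*exp(-qT) + K*exp(-rT)
P = 0.0591 - 0.85906921 + 0.83972016 = 0.0398

Answer: Put price = 0.0398


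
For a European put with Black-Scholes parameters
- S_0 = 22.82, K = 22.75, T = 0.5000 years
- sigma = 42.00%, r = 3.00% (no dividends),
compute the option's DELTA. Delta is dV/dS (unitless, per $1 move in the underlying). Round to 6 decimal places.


d1 = 0.2093446835; d2 = -0.0876401646
phi(d1) = 0.3902955012; exp(-qT) = 1.0000000000; exp(-rT) = 0.9851119396
N(-d1) = 0.4170895860
Delta = -exp(-qT) * N(-d1) = -1.0000000000 * 0.4170895860 = -0.417090

Answer: Delta = -0.417090


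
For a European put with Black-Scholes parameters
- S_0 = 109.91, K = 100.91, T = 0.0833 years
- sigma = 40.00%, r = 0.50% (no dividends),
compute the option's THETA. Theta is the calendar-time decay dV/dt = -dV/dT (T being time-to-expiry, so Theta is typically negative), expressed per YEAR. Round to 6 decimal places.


d1 = 0.8013491269; d2 = 0.6859021693
phi(d1) = 0.2893787936; exp(-qT) = 1.0000000000; exp(-rT) = 0.9995835867
Theta = -S*exp(-qT)*phi(d1)*sigma/(2*sqrt(T)) + r*K*exp(-rT)*N(-d2) - q*S*exp(-qT)*N(-d1)
N(-d1) = 0.2114647789; N(-d2) = 0.2463874011; sqrt(T) = 0.2886173938
Term 1 = -109.9100 * 1.0000000000 * 0.2893787936 * 0.4000 / (2 * 0.2886173938) = -22.0399905812
Term 2 = 0.0050 * 100.9100 * 0.9995835867 * 0.2463874011 = 0.1242629969
Term 3 = 0 (no dividend yield, q = 0)
Theta = -22.0399905812 + (0.1242629969) + (0.0000000000) = -21.915728

Answer: Theta = -21.915728


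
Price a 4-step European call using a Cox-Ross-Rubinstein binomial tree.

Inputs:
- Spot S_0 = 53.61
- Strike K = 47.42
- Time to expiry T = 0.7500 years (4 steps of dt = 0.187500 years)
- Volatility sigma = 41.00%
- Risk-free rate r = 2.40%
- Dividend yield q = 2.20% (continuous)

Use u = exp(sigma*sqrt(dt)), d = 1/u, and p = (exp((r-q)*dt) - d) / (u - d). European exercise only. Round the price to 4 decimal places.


dt = T/N = 0.187500
u = exp(sigma*sqrt(dt)) = 1.194270; d = 1/u = 0.837332
p = (exp((r-q)*dt) - d) / (u - d) = 0.456783
Discount per step: exp(-r*dt) = 0.995510
Stock lattice S(k, i) with i counting down-moves:
  k=0: S(0,0) = 53.6100
  k=1: S(1,0) = 64.0248; S(1,1) = 44.8893
  k=2: S(2,0) = 76.4629; S(2,1) = 53.6100; S(2,2) = 37.5873
  k=3: S(3,0) = 91.3174; S(3,1) = 64.0248; S(3,2) = 44.8893; S(3,3) = 31.4730
  k=4: S(4,0) = 109.0576; S(4,1) = 76.4629; S(4,2) = 53.6100; S(4,3) = 37.5873; S(4,4) = 26.3533
Terminal payoffs V(N, i) = max(S_T - K, 0):
  V(4,0) = 61.637629; V(4,1) = 29.042929; V(4,2) = 6.190000; V(4,3) = 0.000000; V(4,4) = 0.000000
Backward induction: V(k, i) = exp(-r*dt) * [p * V(k+1, i) + (1-p) * V(k+1, i+1)].
  V(3,0) = exp(-r*dt) * [p*61.637629 + (1-p)*29.042929] = 43.734392
  V(3,1) = exp(-r*dt) * [p*29.042929 + (1-p)*6.190000] = 16.554172
  V(3,2) = exp(-r*dt) * [p*6.190000 + (1-p)*0.000000] = 2.814793
  V(3,3) = exp(-r*dt) * [p*0.000000 + (1-p)*0.000000] = 0.000000
  V(2,0) = exp(-r*dt) * [p*43.734392 + (1-p)*16.554172] = 28.839570
  V(2,1) = exp(-r*dt) * [p*16.554172 + (1-p)*2.814793] = 9.049894
  V(2,2) = exp(-r*dt) * [p*2.814793 + (1-p)*0.000000] = 1.279977
  V(1,0) = exp(-r*dt) * [p*28.839570 + (1-p)*9.049894] = 18.008266
  V(1,1) = exp(-r*dt) * [p*9.049894 + (1-p)*1.279977] = 4.807463
  V(0,0) = exp(-r*dt) * [p*18.008266 + (1-p)*4.807463] = 10.788709

Answer: Price = V(0,0) = 10.7887


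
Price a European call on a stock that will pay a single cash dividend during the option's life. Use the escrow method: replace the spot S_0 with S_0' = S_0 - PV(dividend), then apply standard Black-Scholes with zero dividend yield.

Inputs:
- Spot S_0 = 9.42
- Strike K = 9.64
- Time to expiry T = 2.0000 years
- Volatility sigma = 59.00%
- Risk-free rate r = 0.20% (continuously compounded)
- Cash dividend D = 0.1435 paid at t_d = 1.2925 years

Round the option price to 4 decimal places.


Answer: Price = 2.8934

Derivation:
PV(D) = D * exp(-r * t_d) = 0.1435 * 0.99741834 = 0.14312953
S_0' = S_0 - PV(D) = 9.4200 - 0.14312953 = 9.27687047
d1 = (ln(S_0'/K) + (r + sigma^2/2)*T) / (sigma*sqrt(T)) = 0.37596885
d2 = d1 - sigma*sqrt(T) = -0.45841715
exp(-rT) = 0.99600799
N(d1) = 0.64652997; N(d2) = 0.32332639
C = S_0' * N(d1) - K * exp(-rT) * N(d2) = 9.27687047 * 0.64652997 - 9.6400 * 0.99600799 * 0.32332639 = 2.8934


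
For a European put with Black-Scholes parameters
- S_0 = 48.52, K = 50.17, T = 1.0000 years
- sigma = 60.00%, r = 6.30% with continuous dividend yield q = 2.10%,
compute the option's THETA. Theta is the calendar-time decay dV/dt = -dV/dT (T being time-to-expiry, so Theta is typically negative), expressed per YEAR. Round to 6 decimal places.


d1 = 0.3142647426; d2 = -0.2857352574
phi(d1) = 0.3797205478; exp(-qT) = 0.9792189646; exp(-rT) = 0.9389434737
Theta = -S*exp(-qT)*phi(d1)*sigma/(2*sqrt(T)) + r*K*exp(-rT)*N(-d2) - q*S*exp(-qT)*N(-d1)
N(-d1) = 0.3766599870; N(-d2) = 0.6124595507; sqrt(T) = 1.0000000000
Term 1 = -48.5200 * 0.9792189646 * 0.3797205478 * 0.6000 / (2 * 1.0000000000) = -5.4123510994
Term 2 = 0.0630 * 50.1700 * 0.9389434737 * 0.6124595507 = 1.8176133739
Term 3 = -0.0210 * 48.5200 * 0.9792189646 * 0.3766599870 = -0.3758109153
Theta = -5.4123510994 + (1.8176133739) + (-0.3758109153) = -3.970549

Answer: Theta = -3.970549


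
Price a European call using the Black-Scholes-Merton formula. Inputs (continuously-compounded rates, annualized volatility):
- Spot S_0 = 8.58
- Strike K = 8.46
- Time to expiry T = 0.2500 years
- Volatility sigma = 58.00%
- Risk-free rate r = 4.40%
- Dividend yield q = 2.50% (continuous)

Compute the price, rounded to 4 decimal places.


Answer: Price = 1.0554

Derivation:
d1 = (ln(S/K) + (r - q + 0.5*sigma^2) * T) / (sigma * sqrt(T)) = 0.20994738
d2 = d1 - sigma * sqrt(T) = -0.08005262
exp(-rT) = 0.98906028; exp(-qT) = 0.99376949
C = S_0 * exp(-qT) * N(d1) - K * exp(-rT) * N(d2)
N(d1) = 0.58314563; N(d2) = 0.46809770
C = 8.5800 * 0.99376949 * 0.58314563 - 8.4600 * 0.98906028 * 0.46809770 = 1.0554


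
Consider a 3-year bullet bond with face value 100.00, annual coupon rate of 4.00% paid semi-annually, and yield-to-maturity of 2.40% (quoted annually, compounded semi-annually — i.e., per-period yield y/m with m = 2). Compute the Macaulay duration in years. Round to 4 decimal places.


Coupon per period c = face * coupon_rate / m = 2.000000
Periods per year m = 2; per-period yield y/m = 0.012000
Number of cashflows N = 6
Cashflows (t years, CF_t, discount factor 1/(1+y/m)^(m*t), PV):
  t = 0.5000: CF_t = 2.000000, DF = 0.988142, PV = 1.976285
  t = 1.0000: CF_t = 2.000000, DF = 0.976425, PV = 1.952850
  t = 1.5000: CF_t = 2.000000, DF = 0.964847, PV = 1.929694
  t = 2.0000: CF_t = 2.000000, DF = 0.953406, PV = 1.906812
  t = 2.5000: CF_t = 2.000000, DF = 0.942101, PV = 1.884202
  t = 3.0000: CF_t = 102.000000, DF = 0.930930, PV = 94.954838
Price P = sum_t PV_t = 104.604681
Macaulay numerator sum_t t * PV_t:
  t * PV_t at t = 0.5000: 0.988142
  t * PV_t at t = 1.0000: 1.952850
  t * PV_t at t = 1.5000: 2.894541
  t * PV_t at t = 2.0000: 3.813625
  t * PV_t at t = 2.5000: 4.710505
  t * PV_t at t = 3.0000: 284.864514
Macaulay duration D = (sum_t t * PV_t) / P = 299.224177 / 104.604681 = 2.860524

Answer: Macaulay duration = 2.8605 years


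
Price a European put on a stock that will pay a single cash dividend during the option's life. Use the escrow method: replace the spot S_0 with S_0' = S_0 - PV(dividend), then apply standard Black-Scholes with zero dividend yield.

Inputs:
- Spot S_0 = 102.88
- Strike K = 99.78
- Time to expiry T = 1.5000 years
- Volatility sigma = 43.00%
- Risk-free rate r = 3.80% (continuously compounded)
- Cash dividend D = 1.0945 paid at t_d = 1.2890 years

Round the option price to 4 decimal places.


PV(D) = D * exp(-r * t_d) = 1.0945 * 0.95219827 = 1.04218101
S_0' = S_0 - PV(D) = 102.8800 - 1.04218101 = 101.83781899
d1 = (ln(S_0'/K) + (r + sigma^2/2)*T) / (sigma*sqrt(T)) = 0.41031569
d2 = d1 - sigma*sqrt(T) = -0.11632461
exp(-rT) = 0.94459407
N(-d1) = 0.34078719; N(-d2) = 0.54630236
P = K * exp(-rT) * N(-d2) - S_0' * N(-d1) = 99.7800 * 0.94459407 * 0.54630236 - 101.83781899 * 0.34078719 = 16.7848

Answer: Price = 16.7848


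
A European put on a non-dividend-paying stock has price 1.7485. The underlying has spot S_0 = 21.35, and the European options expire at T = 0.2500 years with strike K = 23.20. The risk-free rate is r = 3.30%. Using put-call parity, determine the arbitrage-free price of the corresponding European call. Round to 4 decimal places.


Answer: Call price = 0.0891

Derivation:
Put-call parity: C - P = S_0 * exp(-qT) - K * exp(-rT).
S_0 * exp(-qT) = 21.3500 * 1.00000000 = 21.35000000
K * exp(-rT) = 23.2000 * 0.99178394 = 23.00938736
C = P + S*exp(-qT) - K*exp(-rT)
C = 1.7485 + 21.35000000 - 23.00938736 = 0.0891


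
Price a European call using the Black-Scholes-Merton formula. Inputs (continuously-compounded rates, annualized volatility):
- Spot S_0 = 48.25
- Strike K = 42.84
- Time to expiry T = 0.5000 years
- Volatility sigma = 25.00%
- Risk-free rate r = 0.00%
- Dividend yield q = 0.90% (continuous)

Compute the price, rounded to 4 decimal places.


Answer: Price = 6.4422

Derivation:
d1 = (ln(S/K) + (r - q + 0.5*sigma^2) * T) / (sigma * sqrt(T)) = 0.73566587
d2 = d1 - sigma * sqrt(T) = 0.55888918
exp(-rT) = 1.00000000; exp(-qT) = 0.99551011
C = S_0 * exp(-qT) * N(d1) - K * exp(-rT) * N(d2)
N(d1) = 0.76903297; N(d2) = 0.71188132
C = 48.2500 * 0.99551011 * 0.76903297 - 42.8400 * 1.00000000 * 0.71188132 = 6.4422


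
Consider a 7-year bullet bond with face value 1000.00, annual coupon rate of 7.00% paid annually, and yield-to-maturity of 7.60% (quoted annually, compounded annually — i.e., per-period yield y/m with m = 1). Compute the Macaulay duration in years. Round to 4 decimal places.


Answer: Macaulay duration = 5.7440 years

Derivation:
Coupon per period c = face * coupon_rate / m = 70.000000
Periods per year m = 1; per-period yield y/m = 0.076000
Number of cashflows N = 7
Cashflows (t years, CF_t, discount factor 1/(1+y/m)^(m*t), PV):
  t = 1.0000: CF_t = 70.000000, DF = 0.929368, PV = 65.055762
  t = 2.0000: CF_t = 70.000000, DF = 0.863725, PV = 60.460745
  t = 3.0000: CF_t = 70.000000, DF = 0.802718, PV = 56.190284
  t = 4.0000: CF_t = 70.000000, DF = 0.746021, PV = 52.221453
  t = 5.0000: CF_t = 70.000000, DF = 0.693328, PV = 48.532949
  t = 6.0000: CF_t = 70.000000, DF = 0.644357, PV = 45.104971
  t = 7.0000: CF_t = 1070.000000, DF = 0.598845, PV = 640.763667
Price P = sum_t PV_t = 968.329833
Macaulay numerator sum_t t * PV_t:
  t * PV_t at t = 1.0000: 65.055762
  t * PV_t at t = 2.0000: 120.921491
  t * PV_t at t = 3.0000: 168.570852
  t * PV_t at t = 4.0000: 208.885814
  t * PV_t at t = 5.0000: 242.664746
  t * PV_t at t = 6.0000: 270.629829
  t * PV_t at t = 7.0000: 4485.345672
Macaulay duration D = (sum_t t * PV_t) / P = 5562.074164 / 968.329833 = 5.743987


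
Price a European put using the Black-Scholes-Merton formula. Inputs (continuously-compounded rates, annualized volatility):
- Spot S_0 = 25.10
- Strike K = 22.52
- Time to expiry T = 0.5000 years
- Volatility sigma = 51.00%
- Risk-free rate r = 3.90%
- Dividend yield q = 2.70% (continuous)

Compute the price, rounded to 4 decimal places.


Answer: Price = 2.1781

Derivation:
d1 = (ln(S/K) + (r - q + 0.5*sigma^2) * T) / (sigma * sqrt(T)) = 0.49771733
d2 = d1 - sigma * sqrt(T) = 0.13709287
exp(-rT) = 0.98068890; exp(-qT) = 0.98659072
P = K * exp(-rT) * N(-d2) - S_0 * exp(-qT) * N(-d1)
N(-d1) = 0.30934165; N(-d2) = 0.44547869
P = 22.5200 * 0.98068890 * 0.44547869 - 25.1000 * 0.98659072 * 0.30934165 = 2.1781


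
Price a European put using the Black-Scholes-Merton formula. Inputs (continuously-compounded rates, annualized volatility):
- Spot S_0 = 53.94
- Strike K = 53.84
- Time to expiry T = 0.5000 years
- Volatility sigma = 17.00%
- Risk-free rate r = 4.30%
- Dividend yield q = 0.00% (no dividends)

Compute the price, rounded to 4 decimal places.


Answer: Price = 1.9808

Derivation:
d1 = (ln(S/K) + (r - q + 0.5*sigma^2) * T) / (sigma * sqrt(T)) = 0.25439732
d2 = d1 - sigma * sqrt(T) = 0.13418917
exp(-rT) = 0.97872948; exp(-qT) = 1.00000000
P = K * exp(-rT) * N(-d2) - S_0 * exp(-qT) * N(-d1)
N(-d1) = 0.39959431; N(-d2) = 0.44662649
P = 53.8400 * 0.97872948 * 0.44662649 - 53.9400 * 1.00000000 * 0.39959431 = 1.9808


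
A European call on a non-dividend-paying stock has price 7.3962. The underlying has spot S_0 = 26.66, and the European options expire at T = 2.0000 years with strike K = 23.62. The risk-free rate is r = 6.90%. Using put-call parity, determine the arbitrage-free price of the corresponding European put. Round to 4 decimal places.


Put-call parity: C - P = S_0 * exp(-qT) - K * exp(-rT).
S_0 * exp(-qT) = 26.6600 * 1.00000000 = 26.66000000
K * exp(-rT) = 23.6200 * 0.87109869 = 20.57535110
P = C - S*exp(-qT) + K*exp(-rT)
P = 7.3962 - 26.66000000 + 20.57535110 = 1.3116

Answer: Put price = 1.3116


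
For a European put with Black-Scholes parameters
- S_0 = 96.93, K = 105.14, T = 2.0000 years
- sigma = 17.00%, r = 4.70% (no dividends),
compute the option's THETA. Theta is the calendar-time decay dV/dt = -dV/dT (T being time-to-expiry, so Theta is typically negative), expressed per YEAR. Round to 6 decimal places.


d1 = 0.1730176870; d2 = -0.0673986186
phi(d1) = 0.3930155529; exp(-qT) = 1.0000000000; exp(-rT) = 0.9102827622
Theta = -S*exp(-qT)*phi(d1)*sigma/(2*sqrt(T)) + r*K*exp(-rT)*N(-d2) - q*S*exp(-qT)*N(-d1)
N(-d1) = 0.4313187625; N(-d2) = 0.5268678156; sqrt(T) = 1.4142135624
Term 1 = -96.9300 * 1.0000000000 * 0.3930155529 * 0.1700 / (2 * 1.4142135624) = -2.2896646427
Term 2 = 0.0470 * 105.1400 * 0.9102827622 * 0.5268678156 = 2.3699752970
Term 3 = 0 (no dividend yield, q = 0)
Theta = -2.2896646427 + (2.3699752970) + (0.0000000000) = 0.080311

Answer: Theta = 0.080311


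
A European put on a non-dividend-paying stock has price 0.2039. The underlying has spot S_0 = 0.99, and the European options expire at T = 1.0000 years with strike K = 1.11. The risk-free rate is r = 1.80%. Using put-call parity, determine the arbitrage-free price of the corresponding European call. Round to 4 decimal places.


Answer: Call price = 0.1037

Derivation:
Put-call parity: C - P = S_0 * exp(-qT) - K * exp(-rT).
S_0 * exp(-qT) = 0.9900 * 1.00000000 = 0.99000000
K * exp(-rT) = 1.1100 * 0.98216103 = 1.09019875
C = P + S*exp(-qT) - K*exp(-rT)
C = 0.2039 + 0.99000000 - 1.09019875 = 0.1037


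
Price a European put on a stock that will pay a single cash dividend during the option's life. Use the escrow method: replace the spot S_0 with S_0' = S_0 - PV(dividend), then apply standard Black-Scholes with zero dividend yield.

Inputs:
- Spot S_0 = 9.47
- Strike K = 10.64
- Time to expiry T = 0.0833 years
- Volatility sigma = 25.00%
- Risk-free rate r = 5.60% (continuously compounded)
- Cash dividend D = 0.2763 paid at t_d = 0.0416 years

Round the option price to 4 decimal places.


PV(D) = D * exp(-r * t_d) = 0.2763 * 0.99767311 = 0.27565708
S_0' = S_0 - PV(D) = 9.4700 - 0.27565708 = 9.19434292
d1 = (ln(S_0'/K) + (r + sigma^2/2)*T) / (sigma*sqrt(T)) = -1.92315733
d2 = d1 - sigma*sqrt(T) = -1.99531168
exp(-rT) = 0.99534606
N(-d1) = 0.97276985; N(-d2) = 0.97699555
P = K * exp(-rT) * N(-d2) - S_0' * N(-d1) = 10.6400 * 0.99534606 * 0.97699555 - 9.19434292 * 0.97276985 = 1.4029

Answer: Price = 1.4029


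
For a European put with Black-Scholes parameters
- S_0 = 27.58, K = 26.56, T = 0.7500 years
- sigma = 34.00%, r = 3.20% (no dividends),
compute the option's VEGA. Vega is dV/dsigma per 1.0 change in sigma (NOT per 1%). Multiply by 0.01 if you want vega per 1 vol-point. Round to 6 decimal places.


d1 = 0.3567160260; d2 = 0.0622673887
phi(d1) = 0.3743508968; exp(-qT) = 1.0000000000; exp(-rT) = 0.9762857098
Vega = S * exp(-qT) * phi(d1) * sqrt(T) = 27.5800 * 1.0000000000 * 0.3743508968 * 0.8660254038 = 8.941364

Answer: Vega = 8.941364


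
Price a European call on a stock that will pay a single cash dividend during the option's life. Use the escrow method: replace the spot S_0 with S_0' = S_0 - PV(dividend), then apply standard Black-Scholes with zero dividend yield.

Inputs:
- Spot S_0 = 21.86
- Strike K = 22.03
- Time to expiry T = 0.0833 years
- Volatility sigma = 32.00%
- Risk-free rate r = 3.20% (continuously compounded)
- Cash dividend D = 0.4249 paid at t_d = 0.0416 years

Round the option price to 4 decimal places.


PV(D) = D * exp(-r * t_d) = 0.4249 * 0.99866969 = 0.42433475
S_0' = S_0 - PV(D) = 21.8600 - 0.42433475 = 21.43566525
d1 = (ln(S_0'/K) + (r + sigma^2/2)*T) / (sigma*sqrt(T)) = -0.22108059
d2 = d1 - sigma*sqrt(T) = -0.31343816
exp(-rT) = 0.99733795
N(d1) = 0.41251484; N(d2) = 0.37697390
C = S_0' * N(d1) - K * exp(-rT) * N(d2) = 21.43566525 * 0.41251484 - 22.0300 * 0.99733795 * 0.37697390 = 0.5599

Answer: Price = 0.5599


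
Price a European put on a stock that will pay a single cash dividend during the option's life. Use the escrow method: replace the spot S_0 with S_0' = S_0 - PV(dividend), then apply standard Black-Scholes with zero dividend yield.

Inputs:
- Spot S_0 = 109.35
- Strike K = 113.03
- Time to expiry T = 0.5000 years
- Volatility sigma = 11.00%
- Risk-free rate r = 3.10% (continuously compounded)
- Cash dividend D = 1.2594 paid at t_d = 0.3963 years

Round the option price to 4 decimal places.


Answer: Price = 5.2303

Derivation:
PV(D) = D * exp(-r * t_d) = 1.2594 * 0.98778986 = 1.24402254
S_0' = S_0 - PV(D) = 109.3500 - 1.24402254 = 108.10597746
d1 = (ln(S_0'/K) + (r + sigma^2/2)*T) / (sigma*sqrt(T)) = -0.33447760
d2 = d1 - sigma*sqrt(T) = -0.41225934
exp(-rT) = 0.98461951
N(-d1) = 0.63099040; N(-d2) = 0.65992533
P = K * exp(-rT) * N(-d2) - S_0' * N(-d1) = 113.0300 * 0.98461951 * 0.65992533 - 108.10597746 * 0.63099040 = 5.2303


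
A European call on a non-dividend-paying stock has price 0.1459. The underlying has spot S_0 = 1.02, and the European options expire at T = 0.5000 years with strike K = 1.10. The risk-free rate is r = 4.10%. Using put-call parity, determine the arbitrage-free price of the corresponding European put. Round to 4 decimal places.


Put-call parity: C - P = S_0 * exp(-qT) - K * exp(-rT).
S_0 * exp(-qT) = 1.0200 * 1.00000000 = 1.02000000
K * exp(-rT) = 1.1000 * 0.97970870 = 1.07767957
P = C - S*exp(-qT) + K*exp(-rT)
P = 0.1459 - 1.02000000 + 1.07767957 = 0.2036

Answer: Put price = 0.2036


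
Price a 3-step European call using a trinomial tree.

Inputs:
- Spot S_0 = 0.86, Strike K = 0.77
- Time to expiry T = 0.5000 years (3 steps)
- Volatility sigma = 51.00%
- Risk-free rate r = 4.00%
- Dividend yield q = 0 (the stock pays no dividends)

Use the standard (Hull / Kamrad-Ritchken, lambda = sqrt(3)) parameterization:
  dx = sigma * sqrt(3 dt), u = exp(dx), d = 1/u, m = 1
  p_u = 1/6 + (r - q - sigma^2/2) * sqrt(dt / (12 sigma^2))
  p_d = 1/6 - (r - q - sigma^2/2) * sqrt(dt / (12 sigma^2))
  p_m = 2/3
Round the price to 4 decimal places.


dt = T/N = 0.166667; dx = sigma*sqrt(3*dt) = 0.360624
u = exp(dx) = 1.434225; d = 1/u = 0.697241
p_u = 0.145858, p_m = 0.666667, p_d = 0.187475
Discount per step: exp(-r*dt) = 0.993356
Stock lattice S(k, j) with j the centered position index:
  k=0: S(0,+0) = 0.8600
  k=1: S(1,-1) = 0.5996; S(1,+0) = 0.8600; S(1,+1) = 1.2334
  k=2: S(2,-2) = 0.4181; S(2,-1) = 0.5996; S(2,+0) = 0.8600; S(2,+1) = 1.2334; S(2,+2) = 1.7690
  k=3: S(3,-3) = 0.2915; S(3,-2) = 0.4181; S(3,-1) = 0.5996; S(3,+0) = 0.8600; S(3,+1) = 1.2334; S(3,+2) = 1.7690; S(3,+3) = 2.5372
Terminal payoffs V(N, j) = max(S_T - K, 0):
  V(3,-3) = 0.000000; V(3,-2) = 0.000000; V(3,-1) = 0.000000; V(3,+0) = 0.090000; V(3,+1) = 0.463433; V(3,+2) = 0.999021; V(3,+3) = 1.767173
Backward induction: V(k, j) = exp(-r*dt) * [p_u * V(k+1, j+1) + p_m * V(k+1, j) + p_d * V(k+1, j-1)]
  V(2,-2) = exp(-r*dt) * [p_u*0.000000 + p_m*0.000000 + p_d*0.000000] = 0.000000
  V(2,-1) = exp(-r*dt) * [p_u*0.090000 + p_m*0.000000 + p_d*0.000000] = 0.013040
  V(2,+0) = exp(-r*dt) * [p_u*0.463433 + p_m*0.090000 + p_d*0.000000] = 0.126748
  V(2,+1) = exp(-r*dt) * [p_u*0.999021 + p_m*0.463433 + p_d*0.090000] = 0.468410
  V(2,+2) = exp(-r*dt) * [p_u*1.767173 + p_m*0.999021 + p_d*0.463433] = 1.003937
  V(1,-1) = exp(-r*dt) * [p_u*0.126748 + p_m*0.013040 + p_d*0.000000] = 0.027000
  V(1,+0) = exp(-r*dt) * [p_u*0.468410 + p_m*0.126748 + p_d*0.013040] = 0.154233
  V(1,+1) = exp(-r*dt) * [p_u*1.003937 + p_m*0.468410 + p_d*0.126748] = 0.479262
  V(0,+0) = exp(-r*dt) * [p_u*0.479262 + p_m*0.154233 + p_d*0.027000] = 0.176606

Answer: Price = V(0,0) = 0.1766
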